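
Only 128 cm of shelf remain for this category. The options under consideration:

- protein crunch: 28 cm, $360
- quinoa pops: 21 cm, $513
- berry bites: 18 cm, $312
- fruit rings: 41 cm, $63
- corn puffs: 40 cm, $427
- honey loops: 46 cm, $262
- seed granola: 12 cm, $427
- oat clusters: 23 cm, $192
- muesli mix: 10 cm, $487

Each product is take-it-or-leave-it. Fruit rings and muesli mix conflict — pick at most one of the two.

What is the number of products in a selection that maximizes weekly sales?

6

The maximum weekly sales within 128 cm is 2358.
One optimal bundle: quinoa pops + berry bites + corn puffs + seed granola + oat clusters + muesli mix (124 cm).
All optima have 6 products.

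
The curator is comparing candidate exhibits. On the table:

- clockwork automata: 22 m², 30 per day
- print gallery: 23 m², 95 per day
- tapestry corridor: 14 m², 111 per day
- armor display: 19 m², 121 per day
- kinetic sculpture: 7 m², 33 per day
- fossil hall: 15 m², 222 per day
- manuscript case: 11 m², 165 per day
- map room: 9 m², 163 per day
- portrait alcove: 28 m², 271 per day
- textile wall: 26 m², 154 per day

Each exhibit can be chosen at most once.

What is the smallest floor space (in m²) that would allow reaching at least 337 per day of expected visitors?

Need the lightest bundle worth ≥ 337.
Taking fossil hall + map room gives 385 (≥ 337) for 24 m².
Below 24 m² the best achievable stays under 337.

24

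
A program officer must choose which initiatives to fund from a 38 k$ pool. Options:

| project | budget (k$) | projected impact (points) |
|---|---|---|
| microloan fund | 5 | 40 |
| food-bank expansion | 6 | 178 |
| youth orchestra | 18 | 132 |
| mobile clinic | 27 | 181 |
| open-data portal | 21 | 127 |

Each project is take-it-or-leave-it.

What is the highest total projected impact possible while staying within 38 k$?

Taking the top-ratio projects first gives microloan fund + food-bank expansion + youth orchestra for 350 (29 k$).
Dropping youth orchestra frees 18 k$; slotting in mobile clinic (27 k$) lifts the total to 399 at 38 k$.
The closest alternative, food-bank expansion + mobile clinic, reaches only 359.

399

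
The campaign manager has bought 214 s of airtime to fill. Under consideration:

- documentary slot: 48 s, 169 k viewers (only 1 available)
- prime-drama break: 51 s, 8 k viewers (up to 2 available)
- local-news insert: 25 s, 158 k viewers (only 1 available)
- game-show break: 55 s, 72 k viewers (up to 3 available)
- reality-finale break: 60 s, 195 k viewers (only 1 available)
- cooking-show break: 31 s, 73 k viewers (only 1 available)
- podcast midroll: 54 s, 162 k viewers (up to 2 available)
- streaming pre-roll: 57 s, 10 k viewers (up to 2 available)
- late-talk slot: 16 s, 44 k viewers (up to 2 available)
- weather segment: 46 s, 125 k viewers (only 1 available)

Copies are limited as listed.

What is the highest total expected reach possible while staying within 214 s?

739

Greedy by ratio would take documentary slot + local-news insert + reality-finale break + podcast midroll + late-talk slot: 203 s used, total 728.
Dropping reality-finale break frees 60 s; slotting in podcast midroll + late-talk slot (70 s) lifts the total to 739 at 213 s.
No other feasible combination exceeds 739.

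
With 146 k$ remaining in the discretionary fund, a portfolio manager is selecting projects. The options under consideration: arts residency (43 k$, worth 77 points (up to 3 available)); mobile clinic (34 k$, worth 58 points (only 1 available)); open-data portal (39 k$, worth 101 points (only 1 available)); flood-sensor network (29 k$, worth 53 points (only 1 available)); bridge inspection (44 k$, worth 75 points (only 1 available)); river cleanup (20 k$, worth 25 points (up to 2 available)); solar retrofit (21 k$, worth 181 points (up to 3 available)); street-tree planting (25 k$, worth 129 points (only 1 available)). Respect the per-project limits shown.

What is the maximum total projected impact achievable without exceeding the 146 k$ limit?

773

Taking open-data portal + 3×solar retrofit + street-tree planting: 127 k$ used, 773 in projected impact.
That's the maximum — no swap from here does better than 773.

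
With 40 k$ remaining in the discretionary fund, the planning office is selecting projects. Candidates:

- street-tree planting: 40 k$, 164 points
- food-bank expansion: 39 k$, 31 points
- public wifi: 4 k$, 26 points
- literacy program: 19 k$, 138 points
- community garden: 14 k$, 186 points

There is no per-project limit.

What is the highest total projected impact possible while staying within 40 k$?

450

3×public wifi + 2×community garden uses 40 of the 40 k$ and totals 450.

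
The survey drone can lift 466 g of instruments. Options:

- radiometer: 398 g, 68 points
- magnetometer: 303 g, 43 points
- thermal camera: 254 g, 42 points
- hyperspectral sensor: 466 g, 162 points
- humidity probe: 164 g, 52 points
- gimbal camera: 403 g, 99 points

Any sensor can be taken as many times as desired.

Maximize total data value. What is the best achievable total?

162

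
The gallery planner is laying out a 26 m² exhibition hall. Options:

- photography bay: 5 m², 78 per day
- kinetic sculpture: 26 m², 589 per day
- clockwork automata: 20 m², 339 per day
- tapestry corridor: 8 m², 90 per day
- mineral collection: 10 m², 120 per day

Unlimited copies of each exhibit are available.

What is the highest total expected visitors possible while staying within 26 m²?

Density check — kinetic sculpture 22.65, clockwork automata 16.95, photography bay 15.60 are the best per m².
Best packing: kinetic sculpture — 26 m², 589 total.

589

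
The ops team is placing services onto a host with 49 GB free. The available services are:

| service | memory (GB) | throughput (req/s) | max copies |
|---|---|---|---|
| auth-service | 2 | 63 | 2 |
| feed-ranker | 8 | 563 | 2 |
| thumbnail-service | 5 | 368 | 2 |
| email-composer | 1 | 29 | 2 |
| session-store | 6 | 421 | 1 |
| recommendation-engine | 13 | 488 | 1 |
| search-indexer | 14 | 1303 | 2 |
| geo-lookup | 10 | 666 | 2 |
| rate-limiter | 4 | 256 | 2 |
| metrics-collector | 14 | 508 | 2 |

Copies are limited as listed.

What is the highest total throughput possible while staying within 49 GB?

4100

Ranking by ratio (throughput/GB): search-indexer 93.07, thumbnail-service 73.60, feed-ranker 70.38, session-store 70.17.
Taking the top-ratio services first gives auth-service + feed-ranker + 2×thumbnail-service + email-composer + 2×search-indexer for 3997 (49 GB).
Dropping auth-service and thumbnail-service and email-composer frees 8 GB; slotting in feed-ranker (8 GB) lifts the total to 4100 at 49 GB.
Every other selection either busts 49 GB or exceeds an availability limit or fails to beat 4100.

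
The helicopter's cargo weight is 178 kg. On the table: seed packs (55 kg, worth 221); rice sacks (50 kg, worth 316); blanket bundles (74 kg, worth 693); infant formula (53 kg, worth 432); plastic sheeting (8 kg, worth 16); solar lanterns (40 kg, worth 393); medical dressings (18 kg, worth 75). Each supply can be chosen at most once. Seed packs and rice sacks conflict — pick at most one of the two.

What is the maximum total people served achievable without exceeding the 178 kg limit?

Taking blanket bundles + infant formula + plastic sheeting + solar lanterns: 175 kg used, 1534 in people served.
An exhaustive check of the 128 subsets confirms 1534.

1534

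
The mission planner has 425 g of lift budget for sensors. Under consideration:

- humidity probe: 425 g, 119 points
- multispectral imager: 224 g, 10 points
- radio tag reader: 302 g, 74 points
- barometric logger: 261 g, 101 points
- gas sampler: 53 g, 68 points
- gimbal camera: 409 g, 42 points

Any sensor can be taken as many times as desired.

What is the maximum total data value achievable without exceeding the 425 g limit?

8×gas sampler uses 424 of the 425 g and totals 544.
The spare 1 g is too small for any remaining sensor, and no exchange beats 544.

544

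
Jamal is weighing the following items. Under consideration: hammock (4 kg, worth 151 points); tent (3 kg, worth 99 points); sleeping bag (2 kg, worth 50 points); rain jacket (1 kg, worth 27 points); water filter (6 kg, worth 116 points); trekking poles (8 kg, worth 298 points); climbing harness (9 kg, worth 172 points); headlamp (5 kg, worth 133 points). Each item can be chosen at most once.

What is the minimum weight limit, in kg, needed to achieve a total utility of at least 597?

Minimise kg subject to total utility ≥ 597.
Taking hammock + tent + sleeping bag + trekking poles gives 598 (≥ 597) for 17 kg.
Any bundle with less than 17 kg falls short of 597.

17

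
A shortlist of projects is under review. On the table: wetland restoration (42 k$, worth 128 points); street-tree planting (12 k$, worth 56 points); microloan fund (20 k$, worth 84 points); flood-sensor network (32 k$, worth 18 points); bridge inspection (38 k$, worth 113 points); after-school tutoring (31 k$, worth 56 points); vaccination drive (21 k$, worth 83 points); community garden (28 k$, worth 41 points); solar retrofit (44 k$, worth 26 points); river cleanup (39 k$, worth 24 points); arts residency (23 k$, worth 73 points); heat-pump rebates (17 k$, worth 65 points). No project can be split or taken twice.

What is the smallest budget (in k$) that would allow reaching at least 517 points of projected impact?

150

Minimise k$ subject to total projected impact ≥ 517.
wetland restoration + street-tree planting + microloan fund + bridge inspection + vaccination drive + heat-pump rebates reaches 529 using 150 k$.
No combination under 150 k$ hits 517.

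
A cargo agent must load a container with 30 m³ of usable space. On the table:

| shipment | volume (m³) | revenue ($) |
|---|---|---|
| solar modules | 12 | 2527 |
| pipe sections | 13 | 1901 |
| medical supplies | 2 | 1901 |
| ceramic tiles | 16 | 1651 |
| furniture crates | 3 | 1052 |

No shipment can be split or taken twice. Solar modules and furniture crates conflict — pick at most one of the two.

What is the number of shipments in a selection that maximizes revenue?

The maximum revenue within 30 m³ is 6329.
For example solar modules + pipe sections + medical supplies achieves it, using 27 m³.
Every optimal selection uses 3 shipments.

3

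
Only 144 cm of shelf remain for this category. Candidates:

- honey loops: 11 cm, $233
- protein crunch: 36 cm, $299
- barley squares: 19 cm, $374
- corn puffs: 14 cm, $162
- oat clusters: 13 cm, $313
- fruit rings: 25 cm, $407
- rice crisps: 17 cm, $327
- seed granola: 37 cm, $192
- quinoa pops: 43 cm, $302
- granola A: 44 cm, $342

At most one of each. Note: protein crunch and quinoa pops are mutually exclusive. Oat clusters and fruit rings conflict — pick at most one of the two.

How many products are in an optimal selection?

6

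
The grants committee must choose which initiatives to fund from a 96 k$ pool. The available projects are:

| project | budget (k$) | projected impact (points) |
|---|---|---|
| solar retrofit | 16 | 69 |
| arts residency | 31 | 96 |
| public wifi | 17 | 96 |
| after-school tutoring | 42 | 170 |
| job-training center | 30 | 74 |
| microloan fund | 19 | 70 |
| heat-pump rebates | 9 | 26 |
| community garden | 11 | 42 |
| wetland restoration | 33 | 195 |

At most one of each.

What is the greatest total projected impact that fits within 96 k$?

Taking solar retrofit + public wifi + microloan fund + community garden + wetland restoration: 96 k$ used, 472 in projected impact.
That's the maximum — no swap from here does better than 472.

472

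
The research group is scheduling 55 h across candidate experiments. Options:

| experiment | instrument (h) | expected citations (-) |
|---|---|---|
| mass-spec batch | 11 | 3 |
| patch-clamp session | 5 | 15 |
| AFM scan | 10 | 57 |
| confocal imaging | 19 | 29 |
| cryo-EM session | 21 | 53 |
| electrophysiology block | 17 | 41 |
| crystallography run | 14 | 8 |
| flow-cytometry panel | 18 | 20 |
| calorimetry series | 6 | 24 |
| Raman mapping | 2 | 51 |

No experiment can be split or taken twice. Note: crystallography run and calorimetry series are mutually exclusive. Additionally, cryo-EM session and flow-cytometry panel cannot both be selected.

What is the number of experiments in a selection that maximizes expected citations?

The maximum expected citations within 55 h is 217.
patch-clamp session + AFM scan + cryo-EM session + electrophysiology block + Raman mapping hits 217 at 55 h.
All optima have 5 experiments.

5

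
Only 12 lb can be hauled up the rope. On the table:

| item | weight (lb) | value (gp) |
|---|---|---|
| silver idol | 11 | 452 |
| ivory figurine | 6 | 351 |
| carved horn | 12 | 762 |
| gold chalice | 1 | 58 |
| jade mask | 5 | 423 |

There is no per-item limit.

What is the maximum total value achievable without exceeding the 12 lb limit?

962

By value per lb: jade mask 84.60, carved horn 63.50, ivory figurine 58.50, gold chalice 58.00 lead.
Best packing: 2×gold chalice + 2×jade mask — 12 lb, 962 total.
Every other selection either busts 12 lb or fails to beat 962.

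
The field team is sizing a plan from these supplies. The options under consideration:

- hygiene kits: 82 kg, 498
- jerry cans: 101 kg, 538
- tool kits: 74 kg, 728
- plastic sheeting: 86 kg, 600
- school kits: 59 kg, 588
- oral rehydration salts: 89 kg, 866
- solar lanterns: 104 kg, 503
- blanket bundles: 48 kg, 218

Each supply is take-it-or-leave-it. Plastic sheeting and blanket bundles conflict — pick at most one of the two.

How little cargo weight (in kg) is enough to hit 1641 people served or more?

Need the lightest bundle worth ≥ 1641.
Taking school kits + oral rehydration salts + blanket bundles gives 1672 (≥ 1641) for 196 kg.
Any bundle with less than 196 kg falls short of 1641.

196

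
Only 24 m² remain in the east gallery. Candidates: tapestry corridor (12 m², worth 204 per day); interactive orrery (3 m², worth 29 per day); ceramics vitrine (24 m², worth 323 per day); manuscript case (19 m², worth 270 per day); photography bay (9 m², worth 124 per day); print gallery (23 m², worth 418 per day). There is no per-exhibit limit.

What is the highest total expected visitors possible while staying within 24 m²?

418

Best packing: print gallery — 23 m², 418 total.
Every other selection either busts 24 m² or fails to beat 418.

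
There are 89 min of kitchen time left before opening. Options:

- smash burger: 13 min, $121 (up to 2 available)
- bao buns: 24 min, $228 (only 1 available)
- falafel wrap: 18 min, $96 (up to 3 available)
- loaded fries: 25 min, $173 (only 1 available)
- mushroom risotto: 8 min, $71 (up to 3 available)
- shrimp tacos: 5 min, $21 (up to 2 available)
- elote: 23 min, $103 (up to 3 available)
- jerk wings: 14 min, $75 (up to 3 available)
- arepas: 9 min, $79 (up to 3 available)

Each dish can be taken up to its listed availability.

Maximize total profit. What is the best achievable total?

799

A density-first pass picks 2×smash burger + bao buns + 3×mushroom risotto + shrimp tacos + arepas — 783 at 88 min.
Replace smash burger and shrimp tacos with 2×arepas: the trade gains 16 net, giving 799 at 88 min.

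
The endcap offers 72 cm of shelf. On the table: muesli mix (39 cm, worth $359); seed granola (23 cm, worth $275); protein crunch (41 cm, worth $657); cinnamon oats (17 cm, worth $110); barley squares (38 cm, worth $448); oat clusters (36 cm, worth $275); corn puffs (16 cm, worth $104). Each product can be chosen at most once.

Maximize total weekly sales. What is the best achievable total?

932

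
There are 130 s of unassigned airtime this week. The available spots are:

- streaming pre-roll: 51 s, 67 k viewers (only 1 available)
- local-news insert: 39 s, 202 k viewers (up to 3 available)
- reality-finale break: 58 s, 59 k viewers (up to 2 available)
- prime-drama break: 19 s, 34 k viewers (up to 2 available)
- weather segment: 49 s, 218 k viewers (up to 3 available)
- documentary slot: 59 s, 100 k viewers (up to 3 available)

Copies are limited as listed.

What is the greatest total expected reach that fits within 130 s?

622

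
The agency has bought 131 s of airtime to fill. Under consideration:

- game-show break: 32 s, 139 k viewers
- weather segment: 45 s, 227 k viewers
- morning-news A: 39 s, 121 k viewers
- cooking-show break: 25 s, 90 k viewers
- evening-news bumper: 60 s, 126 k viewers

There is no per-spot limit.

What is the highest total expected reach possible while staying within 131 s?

593

Game-show break + 2×weather segment uses 122 of the 131 s and totals 593.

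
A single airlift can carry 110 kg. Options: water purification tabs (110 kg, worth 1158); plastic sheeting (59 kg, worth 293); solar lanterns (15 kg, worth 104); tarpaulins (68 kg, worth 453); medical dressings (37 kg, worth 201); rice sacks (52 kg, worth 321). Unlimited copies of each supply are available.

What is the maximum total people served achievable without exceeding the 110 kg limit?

1158

Taking water purification tabs: 110 kg used, 1158 in people served.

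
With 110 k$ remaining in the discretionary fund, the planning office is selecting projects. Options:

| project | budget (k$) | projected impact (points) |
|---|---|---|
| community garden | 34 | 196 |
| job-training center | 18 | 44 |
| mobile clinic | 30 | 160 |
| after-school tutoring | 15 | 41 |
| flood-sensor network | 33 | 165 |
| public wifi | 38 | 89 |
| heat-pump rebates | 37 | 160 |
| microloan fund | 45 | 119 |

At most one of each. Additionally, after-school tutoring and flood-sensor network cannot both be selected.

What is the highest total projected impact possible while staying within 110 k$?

521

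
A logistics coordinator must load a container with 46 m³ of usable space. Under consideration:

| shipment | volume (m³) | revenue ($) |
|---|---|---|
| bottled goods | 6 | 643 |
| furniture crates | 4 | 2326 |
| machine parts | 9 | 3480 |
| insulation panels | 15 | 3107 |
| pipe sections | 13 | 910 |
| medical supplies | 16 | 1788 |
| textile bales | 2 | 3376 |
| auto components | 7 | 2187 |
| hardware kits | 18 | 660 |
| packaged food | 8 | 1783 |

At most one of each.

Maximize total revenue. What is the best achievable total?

16259

Furniture crates + machine parts + insulation panels + textile bales + auto components + packaged food uses 45 of the 46 m³ and totals 16259.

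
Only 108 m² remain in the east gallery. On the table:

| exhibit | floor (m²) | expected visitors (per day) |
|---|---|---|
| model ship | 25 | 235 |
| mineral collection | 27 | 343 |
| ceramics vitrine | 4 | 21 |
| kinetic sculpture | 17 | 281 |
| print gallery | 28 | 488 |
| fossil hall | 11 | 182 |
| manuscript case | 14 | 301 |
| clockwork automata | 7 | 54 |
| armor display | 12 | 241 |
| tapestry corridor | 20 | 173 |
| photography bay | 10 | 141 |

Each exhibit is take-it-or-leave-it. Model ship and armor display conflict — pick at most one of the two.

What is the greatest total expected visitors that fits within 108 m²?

Ranking by ratio (expected visitors/m²): manuscript case 21.50, armor display 20.08, print gallery 17.43.
Greedy by ratio would take ceramics vitrine + kinetic sculpture + print gallery + fossil hall + manuscript case + clockwork automata + armor display + photography bay: 103 m² used, total 1709.
The 22 m² tied up in ceramics vitrine and fossil hall and clockwork automata is better spent on mineral collection — total rises to 1795 (108 m²).
Runner-up mineral collection + kinetic sculpture + print gallery + fossil hall + manuscript case + photography bay tops out at 1736.

1795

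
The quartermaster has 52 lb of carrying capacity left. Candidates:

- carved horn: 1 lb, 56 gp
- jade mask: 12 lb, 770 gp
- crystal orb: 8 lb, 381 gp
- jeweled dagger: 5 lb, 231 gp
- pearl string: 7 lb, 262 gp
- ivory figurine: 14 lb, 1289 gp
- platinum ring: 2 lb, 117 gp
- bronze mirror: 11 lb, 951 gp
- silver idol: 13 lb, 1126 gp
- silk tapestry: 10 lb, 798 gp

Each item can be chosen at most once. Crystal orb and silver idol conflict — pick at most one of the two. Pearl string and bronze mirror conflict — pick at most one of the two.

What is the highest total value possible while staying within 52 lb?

4337

Taking carved horn + ivory figurine + platinum ring + bronze mirror + silver idol + silk tapestry: 51 lb used, 4337 in value.
Runner-up ivory figurine + platinum ring + bronze mirror + silver idol + silk tapestry tops out at 4281.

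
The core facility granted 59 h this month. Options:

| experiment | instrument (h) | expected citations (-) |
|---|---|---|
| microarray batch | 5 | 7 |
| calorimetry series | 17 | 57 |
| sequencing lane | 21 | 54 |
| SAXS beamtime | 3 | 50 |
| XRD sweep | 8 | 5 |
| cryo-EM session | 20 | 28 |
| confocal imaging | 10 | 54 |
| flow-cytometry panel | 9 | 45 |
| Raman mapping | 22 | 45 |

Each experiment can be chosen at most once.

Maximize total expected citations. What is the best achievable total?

234

Filling by ratio: microarray batch + calorimetry series + SAXS beamtime + XRD sweep + confocal imaging + flow-cytometry panel for 218, with 7 h left unused.
The 13 h tied up in microarray batch and XRD sweep is better spent on cryo-EM session — total rises to 234 (59 h).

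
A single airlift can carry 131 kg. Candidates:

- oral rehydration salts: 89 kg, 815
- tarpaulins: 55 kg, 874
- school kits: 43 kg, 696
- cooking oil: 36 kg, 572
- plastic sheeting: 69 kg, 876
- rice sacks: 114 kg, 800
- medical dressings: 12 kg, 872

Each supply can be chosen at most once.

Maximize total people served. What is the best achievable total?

2444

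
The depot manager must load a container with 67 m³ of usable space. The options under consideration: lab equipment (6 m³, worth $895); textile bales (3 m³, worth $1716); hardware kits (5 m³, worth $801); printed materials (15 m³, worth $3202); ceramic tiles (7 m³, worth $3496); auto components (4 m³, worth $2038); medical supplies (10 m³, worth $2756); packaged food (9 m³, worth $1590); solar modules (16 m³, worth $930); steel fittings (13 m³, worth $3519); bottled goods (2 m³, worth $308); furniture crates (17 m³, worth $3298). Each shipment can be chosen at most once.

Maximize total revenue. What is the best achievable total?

19212

Filling by ratio: textile bales + hardware kits + printed materials + ceramic tiles + auto components + medical supplies + packaged food + steel fittings for 19118, with 1 m³ left unused.
The 5 m³ tied up in hardware kits is better spent on lab equipment — total rises to 19212 (67 m³).
No other feasible combination exceeds 19212.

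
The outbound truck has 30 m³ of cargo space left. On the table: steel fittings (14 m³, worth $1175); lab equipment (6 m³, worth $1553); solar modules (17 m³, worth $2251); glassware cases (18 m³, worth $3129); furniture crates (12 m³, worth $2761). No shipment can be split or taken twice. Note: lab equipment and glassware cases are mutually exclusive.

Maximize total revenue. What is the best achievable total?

A density-first pass picks lab equipment + furniture crates — 4314 at 18 m³.
Dropping lab equipment frees 6 m³; slotting in glassware cases (18 m³) lifts the total to 5890 at 30 m³.
Nothing else feasible within 30 m³ beats 5890.

5890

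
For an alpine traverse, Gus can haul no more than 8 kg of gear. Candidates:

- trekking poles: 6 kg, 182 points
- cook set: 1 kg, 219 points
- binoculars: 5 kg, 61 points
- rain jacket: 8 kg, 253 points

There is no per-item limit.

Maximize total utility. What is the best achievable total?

Best packing: 8×cook set — 8 kg, 1752 total.
That's the maximum — no swap from here does better than 1752.

1752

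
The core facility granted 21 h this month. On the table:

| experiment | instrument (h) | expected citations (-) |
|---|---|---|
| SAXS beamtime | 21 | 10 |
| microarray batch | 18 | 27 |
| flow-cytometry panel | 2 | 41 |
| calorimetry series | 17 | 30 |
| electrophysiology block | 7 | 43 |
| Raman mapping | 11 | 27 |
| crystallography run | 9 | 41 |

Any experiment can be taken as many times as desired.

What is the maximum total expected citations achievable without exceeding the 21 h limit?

The ratio ordering already packs tightly: 10×flow-cytometry panel, 20 h, 410.
That's the maximum — no swap from here does better than 410.

410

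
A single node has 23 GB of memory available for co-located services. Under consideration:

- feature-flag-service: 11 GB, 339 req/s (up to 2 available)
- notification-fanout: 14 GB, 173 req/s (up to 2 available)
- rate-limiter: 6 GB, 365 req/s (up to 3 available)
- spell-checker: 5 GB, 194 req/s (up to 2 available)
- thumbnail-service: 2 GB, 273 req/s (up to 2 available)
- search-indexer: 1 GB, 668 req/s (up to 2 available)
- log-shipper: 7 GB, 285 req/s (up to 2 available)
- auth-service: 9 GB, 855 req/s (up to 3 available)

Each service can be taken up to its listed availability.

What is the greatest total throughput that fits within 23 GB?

Density check — search-indexer 668.00, thumbnail-service 136.50, auth-service 95.00, rate-limiter 60.83 are the best per GB.
Taking the top-ratio services first gives rate-limiter + 2×thumbnail-service + 2×search-indexer + auth-service for 3102 (21 GB).
The 8 GB tied up in rate-limiter and thumbnail-service is better spent on auth-service — total rises to 3319 (22 GB).
The spare 1 GB is too small for any remaining service, and no exchange beats 3319.

3319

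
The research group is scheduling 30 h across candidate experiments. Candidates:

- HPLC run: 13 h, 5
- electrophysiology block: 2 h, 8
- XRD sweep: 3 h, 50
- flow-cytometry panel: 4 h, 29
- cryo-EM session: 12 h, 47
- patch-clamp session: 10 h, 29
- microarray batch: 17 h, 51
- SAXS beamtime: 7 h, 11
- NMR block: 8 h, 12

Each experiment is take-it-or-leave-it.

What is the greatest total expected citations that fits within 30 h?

A density-first pass picks electrophysiology block + XRD sweep + flow-cytometry panel + cryo-EM session + SAXS beamtime — 145 at 28 h.
Replace electrophysiology block and SAXS beamtime with patch-clamp session: the trade gains 10 net, giving 155 at 29 h.
Next best is electrophysiology block + XRD sweep + flow-cytometry panel + cryo-EM session + NMR block at 146 (29 h) — short by 9.

155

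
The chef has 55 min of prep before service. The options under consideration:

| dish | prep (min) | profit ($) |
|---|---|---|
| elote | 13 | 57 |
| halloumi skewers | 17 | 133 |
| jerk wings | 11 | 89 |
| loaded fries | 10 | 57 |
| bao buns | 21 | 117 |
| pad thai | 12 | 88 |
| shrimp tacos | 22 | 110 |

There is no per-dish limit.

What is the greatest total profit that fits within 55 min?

445

Taking 5×jerk wings: 55 min used, 445 in profit.
Every other selection either busts 55 min or fails to beat 445.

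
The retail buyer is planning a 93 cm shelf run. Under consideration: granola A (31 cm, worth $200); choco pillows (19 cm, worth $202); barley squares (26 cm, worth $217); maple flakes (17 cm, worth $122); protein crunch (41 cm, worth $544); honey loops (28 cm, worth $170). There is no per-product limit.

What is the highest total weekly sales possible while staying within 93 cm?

1088

By weekly sales per cm: protein crunch 13.27, choco pillows 10.63, barley squares 8.35 lead.
2×protein crunch uses 82 of the 93 cm and totals 1088.
That's the maximum — no swap from here does better than 1088.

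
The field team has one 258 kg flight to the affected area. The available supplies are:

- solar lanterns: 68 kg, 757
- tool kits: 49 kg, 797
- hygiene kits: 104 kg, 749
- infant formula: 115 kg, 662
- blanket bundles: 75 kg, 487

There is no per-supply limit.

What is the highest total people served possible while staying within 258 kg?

3985

5×tool kits uses 245 of the 258 kg and totals 3985.
Every other selection either busts 258 kg or fails to beat 3985.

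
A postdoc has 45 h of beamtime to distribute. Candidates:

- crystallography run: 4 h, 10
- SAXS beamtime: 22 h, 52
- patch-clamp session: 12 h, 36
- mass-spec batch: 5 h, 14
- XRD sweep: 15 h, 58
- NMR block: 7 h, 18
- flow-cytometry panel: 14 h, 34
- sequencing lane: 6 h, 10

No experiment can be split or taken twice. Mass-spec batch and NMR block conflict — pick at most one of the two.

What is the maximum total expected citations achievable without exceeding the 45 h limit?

138

By expected citations per h: XRD sweep 3.87, patch-clamp session 3.00, mass-spec batch 2.80 lead.
Best packing: crystallography run + patch-clamp session + XRD sweep + flow-cytometry panel — 45 h, 138 total.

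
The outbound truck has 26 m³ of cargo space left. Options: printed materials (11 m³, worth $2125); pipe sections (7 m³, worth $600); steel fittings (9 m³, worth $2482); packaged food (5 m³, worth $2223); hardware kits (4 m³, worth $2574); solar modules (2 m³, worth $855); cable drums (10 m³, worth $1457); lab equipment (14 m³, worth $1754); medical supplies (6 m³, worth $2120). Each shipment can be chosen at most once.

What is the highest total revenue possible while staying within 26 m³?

10254

By revenue per m³: hardware kits 643.50, packaged food 444.60, solar modules 427.50 lead.
Best packing: steel fittings + packaged food + hardware kits + solar modules + medical supplies — 26 m³, 10254 total.
Runner-up steel fittings + packaged food + hardware kits + medical supplies tops out at 9399.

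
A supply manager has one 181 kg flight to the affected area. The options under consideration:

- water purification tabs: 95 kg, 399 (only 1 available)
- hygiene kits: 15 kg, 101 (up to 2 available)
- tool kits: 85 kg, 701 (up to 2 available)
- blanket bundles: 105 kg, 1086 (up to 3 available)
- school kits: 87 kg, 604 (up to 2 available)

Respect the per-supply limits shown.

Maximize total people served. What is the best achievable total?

Filling by ratio: 2×hygiene kits + blanket bundles for 1288, with 46 kg left unused.
Replace 2×hygiene kits and blanket bundles with 2×tool kits: the trade gains 114 net, giving 1402 at 170 kg.

1402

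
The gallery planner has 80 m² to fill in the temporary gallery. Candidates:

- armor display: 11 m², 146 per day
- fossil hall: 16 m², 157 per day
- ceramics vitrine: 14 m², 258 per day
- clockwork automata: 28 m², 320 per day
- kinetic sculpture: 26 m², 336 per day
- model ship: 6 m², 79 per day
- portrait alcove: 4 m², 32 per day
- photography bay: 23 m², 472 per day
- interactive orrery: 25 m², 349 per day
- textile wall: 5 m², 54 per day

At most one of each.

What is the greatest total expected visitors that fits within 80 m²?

Taking armor display + ceramics vitrine + model ship + photography bay + interactive orrery: 79 m² used, 1304 in expected visitors.
No other feasible combination exceeds 1304.

1304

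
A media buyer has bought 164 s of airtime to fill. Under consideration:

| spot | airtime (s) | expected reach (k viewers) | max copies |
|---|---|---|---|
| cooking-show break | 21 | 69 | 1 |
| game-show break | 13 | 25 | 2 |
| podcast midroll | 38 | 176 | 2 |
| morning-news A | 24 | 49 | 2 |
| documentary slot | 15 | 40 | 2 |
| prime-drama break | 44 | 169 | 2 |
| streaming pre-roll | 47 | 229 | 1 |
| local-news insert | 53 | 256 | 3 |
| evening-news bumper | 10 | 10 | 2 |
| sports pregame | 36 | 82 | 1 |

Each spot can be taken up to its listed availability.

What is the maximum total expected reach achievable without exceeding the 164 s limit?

By expected reach per s: streaming pre-roll 4.87, local-news insert 4.83, podcast midroll 4.63, prime-drama break 3.84 lead.
A density-first pass picks streaming pre-roll + 2×local-news insert + evening-news bumper — 751 at 163 s.
Dropping streaming pre-roll and evening-news bumper frees 57 s; slotting in local-news insert (53 s) lifts the total to 768 at 159 s.

768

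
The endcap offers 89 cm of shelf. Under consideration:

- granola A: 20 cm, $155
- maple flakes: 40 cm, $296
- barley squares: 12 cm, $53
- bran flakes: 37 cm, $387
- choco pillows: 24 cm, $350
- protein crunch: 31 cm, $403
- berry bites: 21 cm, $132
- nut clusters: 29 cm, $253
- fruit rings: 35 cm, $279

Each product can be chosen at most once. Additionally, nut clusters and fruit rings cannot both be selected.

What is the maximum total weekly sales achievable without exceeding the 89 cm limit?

Choco pillows + protein crunch + nut clusters uses 84 of the 89 cm and totals 1006.
An exhaustive check of the 512 subsets confirms 1006.

1006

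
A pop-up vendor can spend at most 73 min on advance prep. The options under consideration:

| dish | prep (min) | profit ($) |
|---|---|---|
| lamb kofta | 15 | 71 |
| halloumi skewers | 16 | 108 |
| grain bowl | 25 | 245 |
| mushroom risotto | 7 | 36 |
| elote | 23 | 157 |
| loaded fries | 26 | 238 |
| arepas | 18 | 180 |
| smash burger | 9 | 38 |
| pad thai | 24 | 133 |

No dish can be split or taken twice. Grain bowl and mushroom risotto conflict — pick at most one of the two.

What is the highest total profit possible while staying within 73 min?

By profit per min: arepas 10.00, grain bowl 9.80, loaded fries 9.15 lead.
Best packing: grain bowl + loaded fries + arepas — 69 min, 663 total.
Next best is halloumi skewers + grain bowl + loaded fries at 591 (67 min) — short by 72.

663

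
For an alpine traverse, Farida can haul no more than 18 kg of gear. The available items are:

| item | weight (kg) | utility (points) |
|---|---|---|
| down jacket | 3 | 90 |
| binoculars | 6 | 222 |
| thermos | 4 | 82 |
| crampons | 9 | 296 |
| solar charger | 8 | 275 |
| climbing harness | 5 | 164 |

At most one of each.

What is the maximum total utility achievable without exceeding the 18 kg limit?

608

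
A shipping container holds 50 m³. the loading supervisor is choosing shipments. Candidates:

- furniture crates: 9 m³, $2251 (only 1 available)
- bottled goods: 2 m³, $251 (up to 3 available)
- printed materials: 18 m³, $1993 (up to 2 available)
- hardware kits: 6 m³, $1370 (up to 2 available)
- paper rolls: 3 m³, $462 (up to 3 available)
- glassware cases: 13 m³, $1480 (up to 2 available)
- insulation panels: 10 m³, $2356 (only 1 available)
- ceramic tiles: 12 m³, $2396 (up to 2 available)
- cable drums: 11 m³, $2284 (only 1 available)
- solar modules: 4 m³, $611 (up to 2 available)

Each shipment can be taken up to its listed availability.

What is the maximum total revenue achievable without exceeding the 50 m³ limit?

10908

Taking the top-ratio shipments first gives furniture crates + bottled goods + 2×hardware kits + 2×paper rolls + insulation panels + cable drums for 10806 (50 m³).
The 12 m³ tied up in hardware kits and 2×paper rolls is better spent on ceramic tiles — total rises to 10908 (50 m³).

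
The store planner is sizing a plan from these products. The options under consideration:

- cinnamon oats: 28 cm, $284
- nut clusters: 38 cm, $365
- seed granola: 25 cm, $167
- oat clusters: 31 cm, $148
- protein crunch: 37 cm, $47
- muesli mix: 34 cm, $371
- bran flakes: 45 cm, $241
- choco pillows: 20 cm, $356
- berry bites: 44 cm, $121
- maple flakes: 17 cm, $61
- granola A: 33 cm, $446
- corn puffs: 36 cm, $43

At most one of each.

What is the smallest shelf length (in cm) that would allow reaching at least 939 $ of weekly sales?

78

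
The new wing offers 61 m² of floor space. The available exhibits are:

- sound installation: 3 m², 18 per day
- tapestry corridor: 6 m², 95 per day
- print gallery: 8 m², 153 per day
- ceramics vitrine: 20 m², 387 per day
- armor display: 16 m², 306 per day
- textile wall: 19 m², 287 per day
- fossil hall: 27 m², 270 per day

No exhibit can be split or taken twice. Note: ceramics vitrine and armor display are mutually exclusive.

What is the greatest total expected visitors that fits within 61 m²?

940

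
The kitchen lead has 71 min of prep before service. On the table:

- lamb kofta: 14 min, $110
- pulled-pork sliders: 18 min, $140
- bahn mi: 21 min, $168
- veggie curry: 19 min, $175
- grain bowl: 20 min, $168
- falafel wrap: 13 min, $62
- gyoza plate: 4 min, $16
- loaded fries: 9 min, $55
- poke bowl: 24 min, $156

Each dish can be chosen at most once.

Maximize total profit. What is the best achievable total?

593

A density-first pass picks bahn mi + veggie curry + grain bowl + loaded fries — 566 at 69 min.
The 30 min tied up in bahn mi and loaded fries is better spent on lamb kofta + pulled-pork sliders — total rises to 593 (71 min).
Runner-up bahn mi + veggie curry + grain bowl + loaded fries tops out at 566.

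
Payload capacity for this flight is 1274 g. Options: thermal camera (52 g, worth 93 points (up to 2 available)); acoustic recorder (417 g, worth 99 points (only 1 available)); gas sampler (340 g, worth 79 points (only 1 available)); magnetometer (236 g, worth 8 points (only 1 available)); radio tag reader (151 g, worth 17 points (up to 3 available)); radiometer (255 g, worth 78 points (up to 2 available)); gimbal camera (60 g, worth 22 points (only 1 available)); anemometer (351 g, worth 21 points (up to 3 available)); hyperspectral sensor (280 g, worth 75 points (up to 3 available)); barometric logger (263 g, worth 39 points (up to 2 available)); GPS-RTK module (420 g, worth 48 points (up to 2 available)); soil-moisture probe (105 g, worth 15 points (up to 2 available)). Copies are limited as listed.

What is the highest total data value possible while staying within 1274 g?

2×thermal camera + 2×radiometer + gimbal camera + 2×hyperspectral sensor uses 1234 of the 1274 g and totals 514.
That's the maximum — no swap from here does better than 514.

514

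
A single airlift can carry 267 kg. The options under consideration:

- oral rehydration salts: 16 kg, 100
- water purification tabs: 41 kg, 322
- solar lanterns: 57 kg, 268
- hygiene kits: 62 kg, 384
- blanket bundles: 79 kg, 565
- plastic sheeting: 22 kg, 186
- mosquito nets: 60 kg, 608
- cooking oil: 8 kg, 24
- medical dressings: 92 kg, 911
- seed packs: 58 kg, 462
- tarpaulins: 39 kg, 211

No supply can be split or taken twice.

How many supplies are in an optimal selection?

5

Optimal total is 2403.
One optimal bundle: oral rehydration salts + water purification tabs + mosquito nets + medical dressings + seed packs (267 kg).
Any selection reaching 2403 contains exactly 5 supplies.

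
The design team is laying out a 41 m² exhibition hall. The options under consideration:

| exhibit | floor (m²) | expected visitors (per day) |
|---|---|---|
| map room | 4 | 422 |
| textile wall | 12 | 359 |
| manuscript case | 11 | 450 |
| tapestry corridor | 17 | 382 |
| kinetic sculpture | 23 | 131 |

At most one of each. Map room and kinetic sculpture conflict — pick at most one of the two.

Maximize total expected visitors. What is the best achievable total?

1254

Ranking by ratio (expected visitors/m²): map room 105.50, manuscript case 40.91, textile wall 29.92.
A density-first pass picks map room + textile wall + manuscript case — 1231 at 27 m².
Replace textile wall with tapestry corridor: the trade gains 23 net, giving 1254 at 32 m².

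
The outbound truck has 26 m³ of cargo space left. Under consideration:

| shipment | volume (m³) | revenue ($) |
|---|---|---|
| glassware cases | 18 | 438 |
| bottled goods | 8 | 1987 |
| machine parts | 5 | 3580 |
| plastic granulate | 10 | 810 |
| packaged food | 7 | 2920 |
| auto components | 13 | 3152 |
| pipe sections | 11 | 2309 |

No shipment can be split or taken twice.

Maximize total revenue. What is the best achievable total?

A density-first pass picks bottled goods + machine parts + packaged food — 8487 at 20 m³.
The 8 m³ tied up in bottled goods is better spent on auto components — total rises to 9652 (25 m³).

9652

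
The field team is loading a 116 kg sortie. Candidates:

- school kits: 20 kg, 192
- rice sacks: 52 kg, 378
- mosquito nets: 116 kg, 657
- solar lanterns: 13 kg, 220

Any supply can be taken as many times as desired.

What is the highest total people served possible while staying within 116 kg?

1760

The ratio ordering already packs tightly: 8×solar lanterns, 104 kg, 1760.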